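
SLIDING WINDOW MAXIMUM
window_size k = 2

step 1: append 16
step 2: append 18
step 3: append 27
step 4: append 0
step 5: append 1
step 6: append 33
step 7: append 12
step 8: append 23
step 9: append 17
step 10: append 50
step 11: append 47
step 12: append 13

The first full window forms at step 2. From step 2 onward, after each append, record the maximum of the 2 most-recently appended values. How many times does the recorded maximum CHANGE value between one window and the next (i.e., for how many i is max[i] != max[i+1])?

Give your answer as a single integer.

step 1: append 16 -> window=[16] (not full yet)
step 2: append 18 -> window=[16, 18] -> max=18
step 3: append 27 -> window=[18, 27] -> max=27
step 4: append 0 -> window=[27, 0] -> max=27
step 5: append 1 -> window=[0, 1] -> max=1
step 6: append 33 -> window=[1, 33] -> max=33
step 7: append 12 -> window=[33, 12] -> max=33
step 8: append 23 -> window=[12, 23] -> max=23
step 9: append 17 -> window=[23, 17] -> max=23
step 10: append 50 -> window=[17, 50] -> max=50
step 11: append 47 -> window=[50, 47] -> max=50
step 12: append 13 -> window=[47, 13] -> max=47
Recorded maximums: 18 27 27 1 33 33 23 23 50 50 47
Changes between consecutive maximums: 6

Answer: 6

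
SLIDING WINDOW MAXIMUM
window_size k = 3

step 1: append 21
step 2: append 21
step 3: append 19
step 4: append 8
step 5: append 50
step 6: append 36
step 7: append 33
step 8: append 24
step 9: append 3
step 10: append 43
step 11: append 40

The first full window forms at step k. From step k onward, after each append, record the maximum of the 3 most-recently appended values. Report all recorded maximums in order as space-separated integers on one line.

step 1: append 21 -> window=[21] (not full yet)
step 2: append 21 -> window=[21, 21] (not full yet)
step 3: append 19 -> window=[21, 21, 19] -> max=21
step 4: append 8 -> window=[21, 19, 8] -> max=21
step 5: append 50 -> window=[19, 8, 50] -> max=50
step 6: append 36 -> window=[8, 50, 36] -> max=50
step 7: append 33 -> window=[50, 36, 33] -> max=50
step 8: append 24 -> window=[36, 33, 24] -> max=36
step 9: append 3 -> window=[33, 24, 3] -> max=33
step 10: append 43 -> window=[24, 3, 43] -> max=43
step 11: append 40 -> window=[3, 43, 40] -> max=43

Answer: 21 21 50 50 50 36 33 43 43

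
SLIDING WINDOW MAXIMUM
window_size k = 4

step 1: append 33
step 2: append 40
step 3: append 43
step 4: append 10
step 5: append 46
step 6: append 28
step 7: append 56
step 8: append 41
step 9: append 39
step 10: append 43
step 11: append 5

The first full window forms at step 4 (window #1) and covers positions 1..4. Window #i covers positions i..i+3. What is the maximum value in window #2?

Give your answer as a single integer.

Answer: 46

Derivation:
step 1: append 33 -> window=[33] (not full yet)
step 2: append 40 -> window=[33, 40] (not full yet)
step 3: append 43 -> window=[33, 40, 43] (not full yet)
step 4: append 10 -> window=[33, 40, 43, 10] -> max=43
step 5: append 46 -> window=[40, 43, 10, 46] -> max=46
Window #2 max = 46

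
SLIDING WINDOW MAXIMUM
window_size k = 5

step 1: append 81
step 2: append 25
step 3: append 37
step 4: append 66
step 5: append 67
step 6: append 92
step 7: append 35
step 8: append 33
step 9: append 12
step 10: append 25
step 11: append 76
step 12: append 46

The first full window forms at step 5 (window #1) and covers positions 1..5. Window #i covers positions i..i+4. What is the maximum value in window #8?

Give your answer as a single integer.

step 1: append 81 -> window=[81] (not full yet)
step 2: append 25 -> window=[81, 25] (not full yet)
step 3: append 37 -> window=[81, 25, 37] (not full yet)
step 4: append 66 -> window=[81, 25, 37, 66] (not full yet)
step 5: append 67 -> window=[81, 25, 37, 66, 67] -> max=81
step 6: append 92 -> window=[25, 37, 66, 67, 92] -> max=92
step 7: append 35 -> window=[37, 66, 67, 92, 35] -> max=92
step 8: append 33 -> window=[66, 67, 92, 35, 33] -> max=92
step 9: append 12 -> window=[67, 92, 35, 33, 12] -> max=92
step 10: append 25 -> window=[92, 35, 33, 12, 25] -> max=92
step 11: append 76 -> window=[35, 33, 12, 25, 76] -> max=76
step 12: append 46 -> window=[33, 12, 25, 76, 46] -> max=76
Window #8 max = 76

Answer: 76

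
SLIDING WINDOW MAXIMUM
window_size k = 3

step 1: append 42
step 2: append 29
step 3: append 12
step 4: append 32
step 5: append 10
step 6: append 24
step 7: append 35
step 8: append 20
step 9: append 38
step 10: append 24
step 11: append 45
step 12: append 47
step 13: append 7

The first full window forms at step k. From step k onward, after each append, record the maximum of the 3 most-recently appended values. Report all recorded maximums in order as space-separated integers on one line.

step 1: append 42 -> window=[42] (not full yet)
step 2: append 29 -> window=[42, 29] (not full yet)
step 3: append 12 -> window=[42, 29, 12] -> max=42
step 4: append 32 -> window=[29, 12, 32] -> max=32
step 5: append 10 -> window=[12, 32, 10] -> max=32
step 6: append 24 -> window=[32, 10, 24] -> max=32
step 7: append 35 -> window=[10, 24, 35] -> max=35
step 8: append 20 -> window=[24, 35, 20] -> max=35
step 9: append 38 -> window=[35, 20, 38] -> max=38
step 10: append 24 -> window=[20, 38, 24] -> max=38
step 11: append 45 -> window=[38, 24, 45] -> max=45
step 12: append 47 -> window=[24, 45, 47] -> max=47
step 13: append 7 -> window=[45, 47, 7] -> max=47

Answer: 42 32 32 32 35 35 38 38 45 47 47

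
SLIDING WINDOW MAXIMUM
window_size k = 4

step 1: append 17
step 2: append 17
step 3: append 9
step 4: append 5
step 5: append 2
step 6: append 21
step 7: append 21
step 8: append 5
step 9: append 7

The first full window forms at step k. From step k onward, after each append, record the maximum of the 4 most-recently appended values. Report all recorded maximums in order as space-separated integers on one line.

step 1: append 17 -> window=[17] (not full yet)
step 2: append 17 -> window=[17, 17] (not full yet)
step 3: append 9 -> window=[17, 17, 9] (not full yet)
step 4: append 5 -> window=[17, 17, 9, 5] -> max=17
step 5: append 2 -> window=[17, 9, 5, 2] -> max=17
step 6: append 21 -> window=[9, 5, 2, 21] -> max=21
step 7: append 21 -> window=[5, 2, 21, 21] -> max=21
step 8: append 5 -> window=[2, 21, 21, 5] -> max=21
step 9: append 7 -> window=[21, 21, 5, 7] -> max=21

Answer: 17 17 21 21 21 21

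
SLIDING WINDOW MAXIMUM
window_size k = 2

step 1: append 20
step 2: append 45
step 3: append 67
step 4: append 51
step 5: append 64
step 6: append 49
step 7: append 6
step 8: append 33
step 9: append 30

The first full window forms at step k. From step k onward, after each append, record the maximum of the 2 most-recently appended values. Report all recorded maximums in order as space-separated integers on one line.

step 1: append 20 -> window=[20] (not full yet)
step 2: append 45 -> window=[20, 45] -> max=45
step 3: append 67 -> window=[45, 67] -> max=67
step 4: append 51 -> window=[67, 51] -> max=67
step 5: append 64 -> window=[51, 64] -> max=64
step 6: append 49 -> window=[64, 49] -> max=64
step 7: append 6 -> window=[49, 6] -> max=49
step 8: append 33 -> window=[6, 33] -> max=33
step 9: append 30 -> window=[33, 30] -> max=33

Answer: 45 67 67 64 64 49 33 33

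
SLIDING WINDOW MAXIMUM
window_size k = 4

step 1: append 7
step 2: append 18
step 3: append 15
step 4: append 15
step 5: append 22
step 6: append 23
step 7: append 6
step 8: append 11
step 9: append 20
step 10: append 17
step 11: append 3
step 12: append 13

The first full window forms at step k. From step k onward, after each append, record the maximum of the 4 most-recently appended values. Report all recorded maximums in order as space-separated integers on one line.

Answer: 18 22 23 23 23 23 20 20 20

Derivation:
step 1: append 7 -> window=[7] (not full yet)
step 2: append 18 -> window=[7, 18] (not full yet)
step 3: append 15 -> window=[7, 18, 15] (not full yet)
step 4: append 15 -> window=[7, 18, 15, 15] -> max=18
step 5: append 22 -> window=[18, 15, 15, 22] -> max=22
step 6: append 23 -> window=[15, 15, 22, 23] -> max=23
step 7: append 6 -> window=[15, 22, 23, 6] -> max=23
step 8: append 11 -> window=[22, 23, 6, 11] -> max=23
step 9: append 20 -> window=[23, 6, 11, 20] -> max=23
step 10: append 17 -> window=[6, 11, 20, 17] -> max=20
step 11: append 3 -> window=[11, 20, 17, 3] -> max=20
step 12: append 13 -> window=[20, 17, 3, 13] -> max=20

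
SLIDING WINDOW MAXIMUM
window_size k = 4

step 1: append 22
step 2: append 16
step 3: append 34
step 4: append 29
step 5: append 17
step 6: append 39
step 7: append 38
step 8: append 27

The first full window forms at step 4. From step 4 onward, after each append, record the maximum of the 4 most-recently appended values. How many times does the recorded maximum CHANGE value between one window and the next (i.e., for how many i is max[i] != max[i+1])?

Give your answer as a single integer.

Answer: 1

Derivation:
step 1: append 22 -> window=[22] (not full yet)
step 2: append 16 -> window=[22, 16] (not full yet)
step 3: append 34 -> window=[22, 16, 34] (not full yet)
step 4: append 29 -> window=[22, 16, 34, 29] -> max=34
step 5: append 17 -> window=[16, 34, 29, 17] -> max=34
step 6: append 39 -> window=[34, 29, 17, 39] -> max=39
step 7: append 38 -> window=[29, 17, 39, 38] -> max=39
step 8: append 27 -> window=[17, 39, 38, 27] -> max=39
Recorded maximums: 34 34 39 39 39
Changes between consecutive maximums: 1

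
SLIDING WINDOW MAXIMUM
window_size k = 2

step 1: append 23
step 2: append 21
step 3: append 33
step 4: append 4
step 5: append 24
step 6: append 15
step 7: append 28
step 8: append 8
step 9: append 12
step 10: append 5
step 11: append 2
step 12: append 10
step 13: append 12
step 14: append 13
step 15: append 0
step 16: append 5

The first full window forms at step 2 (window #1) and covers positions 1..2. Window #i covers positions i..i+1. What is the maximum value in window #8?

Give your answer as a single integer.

Answer: 12

Derivation:
step 1: append 23 -> window=[23] (not full yet)
step 2: append 21 -> window=[23, 21] -> max=23
step 3: append 33 -> window=[21, 33] -> max=33
step 4: append 4 -> window=[33, 4] -> max=33
step 5: append 24 -> window=[4, 24] -> max=24
step 6: append 15 -> window=[24, 15] -> max=24
step 7: append 28 -> window=[15, 28] -> max=28
step 8: append 8 -> window=[28, 8] -> max=28
step 9: append 12 -> window=[8, 12] -> max=12
Window #8 max = 12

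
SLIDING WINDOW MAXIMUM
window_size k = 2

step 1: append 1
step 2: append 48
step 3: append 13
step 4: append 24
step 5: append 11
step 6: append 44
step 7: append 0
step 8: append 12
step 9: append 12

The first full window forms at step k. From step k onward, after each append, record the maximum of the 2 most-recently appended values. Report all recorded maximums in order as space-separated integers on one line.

step 1: append 1 -> window=[1] (not full yet)
step 2: append 48 -> window=[1, 48] -> max=48
step 3: append 13 -> window=[48, 13] -> max=48
step 4: append 24 -> window=[13, 24] -> max=24
step 5: append 11 -> window=[24, 11] -> max=24
step 6: append 44 -> window=[11, 44] -> max=44
step 7: append 0 -> window=[44, 0] -> max=44
step 8: append 12 -> window=[0, 12] -> max=12
step 9: append 12 -> window=[12, 12] -> max=12

Answer: 48 48 24 24 44 44 12 12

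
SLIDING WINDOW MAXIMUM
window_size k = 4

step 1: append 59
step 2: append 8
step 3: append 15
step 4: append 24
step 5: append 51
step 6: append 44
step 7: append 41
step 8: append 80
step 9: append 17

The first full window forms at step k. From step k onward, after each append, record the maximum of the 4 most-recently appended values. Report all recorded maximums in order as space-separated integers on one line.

step 1: append 59 -> window=[59] (not full yet)
step 2: append 8 -> window=[59, 8] (not full yet)
step 3: append 15 -> window=[59, 8, 15] (not full yet)
step 4: append 24 -> window=[59, 8, 15, 24] -> max=59
step 5: append 51 -> window=[8, 15, 24, 51] -> max=51
step 6: append 44 -> window=[15, 24, 51, 44] -> max=51
step 7: append 41 -> window=[24, 51, 44, 41] -> max=51
step 8: append 80 -> window=[51, 44, 41, 80] -> max=80
step 9: append 17 -> window=[44, 41, 80, 17] -> max=80

Answer: 59 51 51 51 80 80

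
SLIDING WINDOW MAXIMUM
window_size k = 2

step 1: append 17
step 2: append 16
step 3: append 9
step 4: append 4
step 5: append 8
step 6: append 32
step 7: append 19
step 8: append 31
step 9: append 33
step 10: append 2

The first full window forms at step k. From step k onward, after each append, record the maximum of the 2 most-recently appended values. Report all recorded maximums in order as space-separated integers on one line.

Answer: 17 16 9 8 32 32 31 33 33

Derivation:
step 1: append 17 -> window=[17] (not full yet)
step 2: append 16 -> window=[17, 16] -> max=17
step 3: append 9 -> window=[16, 9] -> max=16
step 4: append 4 -> window=[9, 4] -> max=9
step 5: append 8 -> window=[4, 8] -> max=8
step 6: append 32 -> window=[8, 32] -> max=32
step 7: append 19 -> window=[32, 19] -> max=32
step 8: append 31 -> window=[19, 31] -> max=31
step 9: append 33 -> window=[31, 33] -> max=33
step 10: append 2 -> window=[33, 2] -> max=33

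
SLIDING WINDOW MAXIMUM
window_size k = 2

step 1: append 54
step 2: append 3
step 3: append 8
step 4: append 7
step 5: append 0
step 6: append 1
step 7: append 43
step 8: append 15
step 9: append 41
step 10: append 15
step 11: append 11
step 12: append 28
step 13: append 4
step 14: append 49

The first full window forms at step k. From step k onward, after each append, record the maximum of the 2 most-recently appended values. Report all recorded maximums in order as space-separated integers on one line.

Answer: 54 8 8 7 1 43 43 41 41 15 28 28 49

Derivation:
step 1: append 54 -> window=[54] (not full yet)
step 2: append 3 -> window=[54, 3] -> max=54
step 3: append 8 -> window=[3, 8] -> max=8
step 4: append 7 -> window=[8, 7] -> max=8
step 5: append 0 -> window=[7, 0] -> max=7
step 6: append 1 -> window=[0, 1] -> max=1
step 7: append 43 -> window=[1, 43] -> max=43
step 8: append 15 -> window=[43, 15] -> max=43
step 9: append 41 -> window=[15, 41] -> max=41
step 10: append 15 -> window=[41, 15] -> max=41
step 11: append 11 -> window=[15, 11] -> max=15
step 12: append 28 -> window=[11, 28] -> max=28
step 13: append 4 -> window=[28, 4] -> max=28
step 14: append 49 -> window=[4, 49] -> max=49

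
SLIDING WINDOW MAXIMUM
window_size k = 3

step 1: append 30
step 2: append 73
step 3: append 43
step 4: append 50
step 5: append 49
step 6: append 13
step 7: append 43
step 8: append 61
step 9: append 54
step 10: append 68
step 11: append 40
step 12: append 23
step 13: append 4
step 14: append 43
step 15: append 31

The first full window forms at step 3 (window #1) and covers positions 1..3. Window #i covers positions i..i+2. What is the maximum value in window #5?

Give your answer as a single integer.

step 1: append 30 -> window=[30] (not full yet)
step 2: append 73 -> window=[30, 73] (not full yet)
step 3: append 43 -> window=[30, 73, 43] -> max=73
step 4: append 50 -> window=[73, 43, 50] -> max=73
step 5: append 49 -> window=[43, 50, 49] -> max=50
step 6: append 13 -> window=[50, 49, 13] -> max=50
step 7: append 43 -> window=[49, 13, 43] -> max=49
Window #5 max = 49

Answer: 49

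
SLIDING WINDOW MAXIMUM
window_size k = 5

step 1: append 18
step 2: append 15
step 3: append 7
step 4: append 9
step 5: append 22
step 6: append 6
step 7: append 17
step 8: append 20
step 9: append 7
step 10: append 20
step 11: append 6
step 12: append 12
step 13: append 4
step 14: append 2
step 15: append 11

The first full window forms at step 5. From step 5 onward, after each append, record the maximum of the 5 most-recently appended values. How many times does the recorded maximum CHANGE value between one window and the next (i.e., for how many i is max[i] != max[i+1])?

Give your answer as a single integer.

step 1: append 18 -> window=[18] (not full yet)
step 2: append 15 -> window=[18, 15] (not full yet)
step 3: append 7 -> window=[18, 15, 7] (not full yet)
step 4: append 9 -> window=[18, 15, 7, 9] (not full yet)
step 5: append 22 -> window=[18, 15, 7, 9, 22] -> max=22
step 6: append 6 -> window=[15, 7, 9, 22, 6] -> max=22
step 7: append 17 -> window=[7, 9, 22, 6, 17] -> max=22
step 8: append 20 -> window=[9, 22, 6, 17, 20] -> max=22
step 9: append 7 -> window=[22, 6, 17, 20, 7] -> max=22
step 10: append 20 -> window=[6, 17, 20, 7, 20] -> max=20
step 11: append 6 -> window=[17, 20, 7, 20, 6] -> max=20
step 12: append 12 -> window=[20, 7, 20, 6, 12] -> max=20
step 13: append 4 -> window=[7, 20, 6, 12, 4] -> max=20
step 14: append 2 -> window=[20, 6, 12, 4, 2] -> max=20
step 15: append 11 -> window=[6, 12, 4, 2, 11] -> max=12
Recorded maximums: 22 22 22 22 22 20 20 20 20 20 12
Changes between consecutive maximums: 2

Answer: 2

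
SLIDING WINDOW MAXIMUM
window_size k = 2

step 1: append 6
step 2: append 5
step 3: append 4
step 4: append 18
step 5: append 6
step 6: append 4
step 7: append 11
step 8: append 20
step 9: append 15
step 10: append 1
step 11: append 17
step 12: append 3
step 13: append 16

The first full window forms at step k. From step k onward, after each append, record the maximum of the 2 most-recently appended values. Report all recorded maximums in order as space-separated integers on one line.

Answer: 6 5 18 18 6 11 20 20 15 17 17 16

Derivation:
step 1: append 6 -> window=[6] (not full yet)
step 2: append 5 -> window=[6, 5] -> max=6
step 3: append 4 -> window=[5, 4] -> max=5
step 4: append 18 -> window=[4, 18] -> max=18
step 5: append 6 -> window=[18, 6] -> max=18
step 6: append 4 -> window=[6, 4] -> max=6
step 7: append 11 -> window=[4, 11] -> max=11
step 8: append 20 -> window=[11, 20] -> max=20
step 9: append 15 -> window=[20, 15] -> max=20
step 10: append 1 -> window=[15, 1] -> max=15
step 11: append 17 -> window=[1, 17] -> max=17
step 12: append 3 -> window=[17, 3] -> max=17
step 13: append 16 -> window=[3, 16] -> max=16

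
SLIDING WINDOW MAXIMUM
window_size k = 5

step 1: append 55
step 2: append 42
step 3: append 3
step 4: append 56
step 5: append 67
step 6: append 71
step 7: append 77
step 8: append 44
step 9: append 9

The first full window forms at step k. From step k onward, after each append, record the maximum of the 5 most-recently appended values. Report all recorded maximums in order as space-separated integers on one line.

Answer: 67 71 77 77 77

Derivation:
step 1: append 55 -> window=[55] (not full yet)
step 2: append 42 -> window=[55, 42] (not full yet)
step 3: append 3 -> window=[55, 42, 3] (not full yet)
step 4: append 56 -> window=[55, 42, 3, 56] (not full yet)
step 5: append 67 -> window=[55, 42, 3, 56, 67] -> max=67
step 6: append 71 -> window=[42, 3, 56, 67, 71] -> max=71
step 7: append 77 -> window=[3, 56, 67, 71, 77] -> max=77
step 8: append 44 -> window=[56, 67, 71, 77, 44] -> max=77
step 9: append 9 -> window=[67, 71, 77, 44, 9] -> max=77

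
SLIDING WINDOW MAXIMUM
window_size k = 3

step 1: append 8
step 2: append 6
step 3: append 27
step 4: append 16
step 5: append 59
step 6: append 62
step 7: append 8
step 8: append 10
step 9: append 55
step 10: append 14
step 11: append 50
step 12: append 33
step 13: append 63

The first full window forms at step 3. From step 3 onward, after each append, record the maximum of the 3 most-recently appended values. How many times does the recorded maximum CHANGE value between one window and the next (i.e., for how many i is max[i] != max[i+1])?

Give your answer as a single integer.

step 1: append 8 -> window=[8] (not full yet)
step 2: append 6 -> window=[8, 6] (not full yet)
step 3: append 27 -> window=[8, 6, 27] -> max=27
step 4: append 16 -> window=[6, 27, 16] -> max=27
step 5: append 59 -> window=[27, 16, 59] -> max=59
step 6: append 62 -> window=[16, 59, 62] -> max=62
step 7: append 8 -> window=[59, 62, 8] -> max=62
step 8: append 10 -> window=[62, 8, 10] -> max=62
step 9: append 55 -> window=[8, 10, 55] -> max=55
step 10: append 14 -> window=[10, 55, 14] -> max=55
step 11: append 50 -> window=[55, 14, 50] -> max=55
step 12: append 33 -> window=[14, 50, 33] -> max=50
step 13: append 63 -> window=[50, 33, 63] -> max=63
Recorded maximums: 27 27 59 62 62 62 55 55 55 50 63
Changes between consecutive maximums: 5

Answer: 5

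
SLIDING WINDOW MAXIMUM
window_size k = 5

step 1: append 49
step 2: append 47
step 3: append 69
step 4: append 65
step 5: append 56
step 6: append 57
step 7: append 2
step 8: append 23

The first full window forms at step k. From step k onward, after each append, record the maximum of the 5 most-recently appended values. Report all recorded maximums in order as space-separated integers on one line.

Answer: 69 69 69 65

Derivation:
step 1: append 49 -> window=[49] (not full yet)
step 2: append 47 -> window=[49, 47] (not full yet)
step 3: append 69 -> window=[49, 47, 69] (not full yet)
step 4: append 65 -> window=[49, 47, 69, 65] (not full yet)
step 5: append 56 -> window=[49, 47, 69, 65, 56] -> max=69
step 6: append 57 -> window=[47, 69, 65, 56, 57] -> max=69
step 7: append 2 -> window=[69, 65, 56, 57, 2] -> max=69
step 8: append 23 -> window=[65, 56, 57, 2, 23] -> max=65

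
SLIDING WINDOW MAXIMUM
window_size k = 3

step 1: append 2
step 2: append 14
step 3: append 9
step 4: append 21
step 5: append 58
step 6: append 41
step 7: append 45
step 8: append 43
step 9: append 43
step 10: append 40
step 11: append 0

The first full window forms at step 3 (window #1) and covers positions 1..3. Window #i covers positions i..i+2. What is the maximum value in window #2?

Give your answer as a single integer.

Answer: 21

Derivation:
step 1: append 2 -> window=[2] (not full yet)
step 2: append 14 -> window=[2, 14] (not full yet)
step 3: append 9 -> window=[2, 14, 9] -> max=14
step 4: append 21 -> window=[14, 9, 21] -> max=21
Window #2 max = 21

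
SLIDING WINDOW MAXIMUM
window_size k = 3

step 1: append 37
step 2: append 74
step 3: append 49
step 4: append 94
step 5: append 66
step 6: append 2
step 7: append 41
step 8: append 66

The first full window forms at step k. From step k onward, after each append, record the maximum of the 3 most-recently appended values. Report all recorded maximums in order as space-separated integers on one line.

Answer: 74 94 94 94 66 66

Derivation:
step 1: append 37 -> window=[37] (not full yet)
step 2: append 74 -> window=[37, 74] (not full yet)
step 3: append 49 -> window=[37, 74, 49] -> max=74
step 4: append 94 -> window=[74, 49, 94] -> max=94
step 5: append 66 -> window=[49, 94, 66] -> max=94
step 6: append 2 -> window=[94, 66, 2] -> max=94
step 7: append 41 -> window=[66, 2, 41] -> max=66
step 8: append 66 -> window=[2, 41, 66] -> max=66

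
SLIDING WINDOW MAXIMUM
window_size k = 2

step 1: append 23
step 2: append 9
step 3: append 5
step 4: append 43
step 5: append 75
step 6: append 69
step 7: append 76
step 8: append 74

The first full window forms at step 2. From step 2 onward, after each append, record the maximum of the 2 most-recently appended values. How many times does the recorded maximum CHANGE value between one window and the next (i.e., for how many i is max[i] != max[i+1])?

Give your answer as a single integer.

Answer: 4

Derivation:
step 1: append 23 -> window=[23] (not full yet)
step 2: append 9 -> window=[23, 9] -> max=23
step 3: append 5 -> window=[9, 5] -> max=9
step 4: append 43 -> window=[5, 43] -> max=43
step 5: append 75 -> window=[43, 75] -> max=75
step 6: append 69 -> window=[75, 69] -> max=75
step 7: append 76 -> window=[69, 76] -> max=76
step 8: append 74 -> window=[76, 74] -> max=76
Recorded maximums: 23 9 43 75 75 76 76
Changes between consecutive maximums: 4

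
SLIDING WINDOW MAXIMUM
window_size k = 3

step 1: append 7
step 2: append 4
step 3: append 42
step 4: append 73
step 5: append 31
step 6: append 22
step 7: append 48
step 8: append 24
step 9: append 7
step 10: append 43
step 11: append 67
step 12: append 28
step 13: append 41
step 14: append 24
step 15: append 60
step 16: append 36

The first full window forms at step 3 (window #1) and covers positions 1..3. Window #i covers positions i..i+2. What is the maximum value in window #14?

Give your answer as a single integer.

Answer: 60

Derivation:
step 1: append 7 -> window=[7] (not full yet)
step 2: append 4 -> window=[7, 4] (not full yet)
step 3: append 42 -> window=[7, 4, 42] -> max=42
step 4: append 73 -> window=[4, 42, 73] -> max=73
step 5: append 31 -> window=[42, 73, 31] -> max=73
step 6: append 22 -> window=[73, 31, 22] -> max=73
step 7: append 48 -> window=[31, 22, 48] -> max=48
step 8: append 24 -> window=[22, 48, 24] -> max=48
step 9: append 7 -> window=[48, 24, 7] -> max=48
step 10: append 43 -> window=[24, 7, 43] -> max=43
step 11: append 67 -> window=[7, 43, 67] -> max=67
step 12: append 28 -> window=[43, 67, 28] -> max=67
step 13: append 41 -> window=[67, 28, 41] -> max=67
step 14: append 24 -> window=[28, 41, 24] -> max=41
step 15: append 60 -> window=[41, 24, 60] -> max=60
step 16: append 36 -> window=[24, 60, 36] -> max=60
Window #14 max = 60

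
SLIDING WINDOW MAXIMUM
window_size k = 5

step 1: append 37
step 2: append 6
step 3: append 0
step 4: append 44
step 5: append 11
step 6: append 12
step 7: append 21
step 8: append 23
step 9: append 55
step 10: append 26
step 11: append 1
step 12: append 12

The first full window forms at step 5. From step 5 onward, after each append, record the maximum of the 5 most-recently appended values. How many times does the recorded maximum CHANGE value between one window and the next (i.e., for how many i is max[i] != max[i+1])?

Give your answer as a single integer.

step 1: append 37 -> window=[37] (not full yet)
step 2: append 6 -> window=[37, 6] (not full yet)
step 3: append 0 -> window=[37, 6, 0] (not full yet)
step 4: append 44 -> window=[37, 6, 0, 44] (not full yet)
step 5: append 11 -> window=[37, 6, 0, 44, 11] -> max=44
step 6: append 12 -> window=[6, 0, 44, 11, 12] -> max=44
step 7: append 21 -> window=[0, 44, 11, 12, 21] -> max=44
step 8: append 23 -> window=[44, 11, 12, 21, 23] -> max=44
step 9: append 55 -> window=[11, 12, 21, 23, 55] -> max=55
step 10: append 26 -> window=[12, 21, 23, 55, 26] -> max=55
step 11: append 1 -> window=[21, 23, 55, 26, 1] -> max=55
step 12: append 12 -> window=[23, 55, 26, 1, 12] -> max=55
Recorded maximums: 44 44 44 44 55 55 55 55
Changes between consecutive maximums: 1

Answer: 1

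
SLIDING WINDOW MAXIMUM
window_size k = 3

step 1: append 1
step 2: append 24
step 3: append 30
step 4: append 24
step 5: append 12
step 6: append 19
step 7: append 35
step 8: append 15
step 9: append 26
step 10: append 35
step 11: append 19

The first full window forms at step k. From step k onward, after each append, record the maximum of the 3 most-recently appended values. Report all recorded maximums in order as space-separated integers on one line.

step 1: append 1 -> window=[1] (not full yet)
step 2: append 24 -> window=[1, 24] (not full yet)
step 3: append 30 -> window=[1, 24, 30] -> max=30
step 4: append 24 -> window=[24, 30, 24] -> max=30
step 5: append 12 -> window=[30, 24, 12] -> max=30
step 6: append 19 -> window=[24, 12, 19] -> max=24
step 7: append 35 -> window=[12, 19, 35] -> max=35
step 8: append 15 -> window=[19, 35, 15] -> max=35
step 9: append 26 -> window=[35, 15, 26] -> max=35
step 10: append 35 -> window=[15, 26, 35] -> max=35
step 11: append 19 -> window=[26, 35, 19] -> max=35

Answer: 30 30 30 24 35 35 35 35 35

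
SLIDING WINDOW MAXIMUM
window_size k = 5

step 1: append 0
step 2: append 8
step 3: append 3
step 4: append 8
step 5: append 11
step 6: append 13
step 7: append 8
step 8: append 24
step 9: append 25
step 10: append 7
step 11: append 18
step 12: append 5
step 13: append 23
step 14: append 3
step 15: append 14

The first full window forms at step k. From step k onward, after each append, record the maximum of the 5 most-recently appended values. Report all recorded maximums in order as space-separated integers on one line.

step 1: append 0 -> window=[0] (not full yet)
step 2: append 8 -> window=[0, 8] (not full yet)
step 3: append 3 -> window=[0, 8, 3] (not full yet)
step 4: append 8 -> window=[0, 8, 3, 8] (not full yet)
step 5: append 11 -> window=[0, 8, 3, 8, 11] -> max=11
step 6: append 13 -> window=[8, 3, 8, 11, 13] -> max=13
step 7: append 8 -> window=[3, 8, 11, 13, 8] -> max=13
step 8: append 24 -> window=[8, 11, 13, 8, 24] -> max=24
step 9: append 25 -> window=[11, 13, 8, 24, 25] -> max=25
step 10: append 7 -> window=[13, 8, 24, 25, 7] -> max=25
step 11: append 18 -> window=[8, 24, 25, 7, 18] -> max=25
step 12: append 5 -> window=[24, 25, 7, 18, 5] -> max=25
step 13: append 23 -> window=[25, 7, 18, 5, 23] -> max=25
step 14: append 3 -> window=[7, 18, 5, 23, 3] -> max=23
step 15: append 14 -> window=[18, 5, 23, 3, 14] -> max=23

Answer: 11 13 13 24 25 25 25 25 25 23 23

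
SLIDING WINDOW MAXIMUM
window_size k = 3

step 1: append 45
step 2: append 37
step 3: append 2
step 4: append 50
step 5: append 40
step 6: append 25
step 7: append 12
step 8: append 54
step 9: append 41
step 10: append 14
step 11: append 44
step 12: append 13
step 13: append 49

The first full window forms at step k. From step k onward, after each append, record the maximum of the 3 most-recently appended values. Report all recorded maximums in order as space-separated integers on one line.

Answer: 45 50 50 50 40 54 54 54 44 44 49

Derivation:
step 1: append 45 -> window=[45] (not full yet)
step 2: append 37 -> window=[45, 37] (not full yet)
step 3: append 2 -> window=[45, 37, 2] -> max=45
step 4: append 50 -> window=[37, 2, 50] -> max=50
step 5: append 40 -> window=[2, 50, 40] -> max=50
step 6: append 25 -> window=[50, 40, 25] -> max=50
step 7: append 12 -> window=[40, 25, 12] -> max=40
step 8: append 54 -> window=[25, 12, 54] -> max=54
step 9: append 41 -> window=[12, 54, 41] -> max=54
step 10: append 14 -> window=[54, 41, 14] -> max=54
step 11: append 44 -> window=[41, 14, 44] -> max=44
step 12: append 13 -> window=[14, 44, 13] -> max=44
step 13: append 49 -> window=[44, 13, 49] -> max=49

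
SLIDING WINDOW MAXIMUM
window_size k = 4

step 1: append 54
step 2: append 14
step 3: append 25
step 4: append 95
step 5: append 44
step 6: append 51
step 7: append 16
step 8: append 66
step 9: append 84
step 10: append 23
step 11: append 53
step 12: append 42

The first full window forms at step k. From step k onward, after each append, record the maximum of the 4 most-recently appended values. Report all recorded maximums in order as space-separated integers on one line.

Answer: 95 95 95 95 66 84 84 84 84

Derivation:
step 1: append 54 -> window=[54] (not full yet)
step 2: append 14 -> window=[54, 14] (not full yet)
step 3: append 25 -> window=[54, 14, 25] (not full yet)
step 4: append 95 -> window=[54, 14, 25, 95] -> max=95
step 5: append 44 -> window=[14, 25, 95, 44] -> max=95
step 6: append 51 -> window=[25, 95, 44, 51] -> max=95
step 7: append 16 -> window=[95, 44, 51, 16] -> max=95
step 8: append 66 -> window=[44, 51, 16, 66] -> max=66
step 9: append 84 -> window=[51, 16, 66, 84] -> max=84
step 10: append 23 -> window=[16, 66, 84, 23] -> max=84
step 11: append 53 -> window=[66, 84, 23, 53] -> max=84
step 12: append 42 -> window=[84, 23, 53, 42] -> max=84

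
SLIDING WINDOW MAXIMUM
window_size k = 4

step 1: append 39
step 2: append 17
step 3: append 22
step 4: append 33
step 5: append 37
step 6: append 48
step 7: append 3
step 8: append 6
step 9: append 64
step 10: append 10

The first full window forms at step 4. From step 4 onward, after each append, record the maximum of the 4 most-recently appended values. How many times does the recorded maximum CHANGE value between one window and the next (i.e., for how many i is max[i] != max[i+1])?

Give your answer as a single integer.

step 1: append 39 -> window=[39] (not full yet)
step 2: append 17 -> window=[39, 17] (not full yet)
step 3: append 22 -> window=[39, 17, 22] (not full yet)
step 4: append 33 -> window=[39, 17, 22, 33] -> max=39
step 5: append 37 -> window=[17, 22, 33, 37] -> max=37
step 6: append 48 -> window=[22, 33, 37, 48] -> max=48
step 7: append 3 -> window=[33, 37, 48, 3] -> max=48
step 8: append 6 -> window=[37, 48, 3, 6] -> max=48
step 9: append 64 -> window=[48, 3, 6, 64] -> max=64
step 10: append 10 -> window=[3, 6, 64, 10] -> max=64
Recorded maximums: 39 37 48 48 48 64 64
Changes between consecutive maximums: 3

Answer: 3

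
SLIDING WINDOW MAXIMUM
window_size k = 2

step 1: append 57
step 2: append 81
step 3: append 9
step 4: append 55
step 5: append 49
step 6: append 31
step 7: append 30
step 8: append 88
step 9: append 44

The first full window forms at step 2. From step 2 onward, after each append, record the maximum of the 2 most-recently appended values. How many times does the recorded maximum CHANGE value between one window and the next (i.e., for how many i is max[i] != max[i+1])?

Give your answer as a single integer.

step 1: append 57 -> window=[57] (not full yet)
step 2: append 81 -> window=[57, 81] -> max=81
step 3: append 9 -> window=[81, 9] -> max=81
step 4: append 55 -> window=[9, 55] -> max=55
step 5: append 49 -> window=[55, 49] -> max=55
step 6: append 31 -> window=[49, 31] -> max=49
step 7: append 30 -> window=[31, 30] -> max=31
step 8: append 88 -> window=[30, 88] -> max=88
step 9: append 44 -> window=[88, 44] -> max=88
Recorded maximums: 81 81 55 55 49 31 88 88
Changes between consecutive maximums: 4

Answer: 4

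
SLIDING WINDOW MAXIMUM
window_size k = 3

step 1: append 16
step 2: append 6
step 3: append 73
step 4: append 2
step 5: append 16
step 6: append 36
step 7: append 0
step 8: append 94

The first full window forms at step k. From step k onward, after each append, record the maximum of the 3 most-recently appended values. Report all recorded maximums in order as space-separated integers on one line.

step 1: append 16 -> window=[16] (not full yet)
step 2: append 6 -> window=[16, 6] (not full yet)
step 3: append 73 -> window=[16, 6, 73] -> max=73
step 4: append 2 -> window=[6, 73, 2] -> max=73
step 5: append 16 -> window=[73, 2, 16] -> max=73
step 6: append 36 -> window=[2, 16, 36] -> max=36
step 7: append 0 -> window=[16, 36, 0] -> max=36
step 8: append 94 -> window=[36, 0, 94] -> max=94

Answer: 73 73 73 36 36 94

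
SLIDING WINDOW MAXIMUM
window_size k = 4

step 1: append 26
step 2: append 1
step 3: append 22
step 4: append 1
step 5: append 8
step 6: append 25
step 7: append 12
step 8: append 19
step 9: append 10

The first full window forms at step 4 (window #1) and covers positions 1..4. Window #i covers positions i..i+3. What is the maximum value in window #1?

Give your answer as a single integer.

step 1: append 26 -> window=[26] (not full yet)
step 2: append 1 -> window=[26, 1] (not full yet)
step 3: append 22 -> window=[26, 1, 22] (not full yet)
step 4: append 1 -> window=[26, 1, 22, 1] -> max=26
Window #1 max = 26

Answer: 26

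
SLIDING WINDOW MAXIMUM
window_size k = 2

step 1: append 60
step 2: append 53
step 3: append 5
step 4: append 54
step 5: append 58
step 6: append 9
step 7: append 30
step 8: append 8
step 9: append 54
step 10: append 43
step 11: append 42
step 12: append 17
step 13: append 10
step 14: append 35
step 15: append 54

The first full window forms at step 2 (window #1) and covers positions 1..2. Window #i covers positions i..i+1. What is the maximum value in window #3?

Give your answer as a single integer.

Answer: 54

Derivation:
step 1: append 60 -> window=[60] (not full yet)
step 2: append 53 -> window=[60, 53] -> max=60
step 3: append 5 -> window=[53, 5] -> max=53
step 4: append 54 -> window=[5, 54] -> max=54
Window #3 max = 54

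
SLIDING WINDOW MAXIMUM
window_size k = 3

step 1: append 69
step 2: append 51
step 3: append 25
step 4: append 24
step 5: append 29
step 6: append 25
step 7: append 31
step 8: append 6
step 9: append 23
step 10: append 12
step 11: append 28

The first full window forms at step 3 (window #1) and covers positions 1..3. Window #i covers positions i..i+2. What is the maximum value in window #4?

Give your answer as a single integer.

Answer: 29

Derivation:
step 1: append 69 -> window=[69] (not full yet)
step 2: append 51 -> window=[69, 51] (not full yet)
step 3: append 25 -> window=[69, 51, 25] -> max=69
step 4: append 24 -> window=[51, 25, 24] -> max=51
step 5: append 29 -> window=[25, 24, 29] -> max=29
step 6: append 25 -> window=[24, 29, 25] -> max=29
Window #4 max = 29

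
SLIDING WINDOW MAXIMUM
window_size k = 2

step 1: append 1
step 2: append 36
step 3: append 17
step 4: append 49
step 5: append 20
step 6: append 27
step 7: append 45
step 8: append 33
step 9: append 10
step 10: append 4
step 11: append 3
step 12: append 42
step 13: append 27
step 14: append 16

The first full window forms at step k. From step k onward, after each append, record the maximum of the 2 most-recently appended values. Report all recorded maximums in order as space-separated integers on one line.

step 1: append 1 -> window=[1] (not full yet)
step 2: append 36 -> window=[1, 36] -> max=36
step 3: append 17 -> window=[36, 17] -> max=36
step 4: append 49 -> window=[17, 49] -> max=49
step 5: append 20 -> window=[49, 20] -> max=49
step 6: append 27 -> window=[20, 27] -> max=27
step 7: append 45 -> window=[27, 45] -> max=45
step 8: append 33 -> window=[45, 33] -> max=45
step 9: append 10 -> window=[33, 10] -> max=33
step 10: append 4 -> window=[10, 4] -> max=10
step 11: append 3 -> window=[4, 3] -> max=4
step 12: append 42 -> window=[3, 42] -> max=42
step 13: append 27 -> window=[42, 27] -> max=42
step 14: append 16 -> window=[27, 16] -> max=27

Answer: 36 36 49 49 27 45 45 33 10 4 42 42 27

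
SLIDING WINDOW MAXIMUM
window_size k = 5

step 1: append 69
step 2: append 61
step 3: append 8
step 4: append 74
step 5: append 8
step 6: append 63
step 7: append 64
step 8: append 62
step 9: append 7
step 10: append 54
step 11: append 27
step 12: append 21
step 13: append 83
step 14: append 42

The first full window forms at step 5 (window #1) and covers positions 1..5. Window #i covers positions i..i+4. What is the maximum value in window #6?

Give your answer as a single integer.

step 1: append 69 -> window=[69] (not full yet)
step 2: append 61 -> window=[69, 61] (not full yet)
step 3: append 8 -> window=[69, 61, 8] (not full yet)
step 4: append 74 -> window=[69, 61, 8, 74] (not full yet)
step 5: append 8 -> window=[69, 61, 8, 74, 8] -> max=74
step 6: append 63 -> window=[61, 8, 74, 8, 63] -> max=74
step 7: append 64 -> window=[8, 74, 8, 63, 64] -> max=74
step 8: append 62 -> window=[74, 8, 63, 64, 62] -> max=74
step 9: append 7 -> window=[8, 63, 64, 62, 7] -> max=64
step 10: append 54 -> window=[63, 64, 62, 7, 54] -> max=64
Window #6 max = 64

Answer: 64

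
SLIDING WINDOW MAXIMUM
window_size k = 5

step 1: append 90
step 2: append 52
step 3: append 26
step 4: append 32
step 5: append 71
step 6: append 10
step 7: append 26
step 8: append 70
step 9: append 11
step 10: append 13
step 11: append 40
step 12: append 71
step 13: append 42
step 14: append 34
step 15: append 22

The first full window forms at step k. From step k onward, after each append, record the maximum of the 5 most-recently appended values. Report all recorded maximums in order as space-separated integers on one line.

step 1: append 90 -> window=[90] (not full yet)
step 2: append 52 -> window=[90, 52] (not full yet)
step 3: append 26 -> window=[90, 52, 26] (not full yet)
step 4: append 32 -> window=[90, 52, 26, 32] (not full yet)
step 5: append 71 -> window=[90, 52, 26, 32, 71] -> max=90
step 6: append 10 -> window=[52, 26, 32, 71, 10] -> max=71
step 7: append 26 -> window=[26, 32, 71, 10, 26] -> max=71
step 8: append 70 -> window=[32, 71, 10, 26, 70] -> max=71
step 9: append 11 -> window=[71, 10, 26, 70, 11] -> max=71
step 10: append 13 -> window=[10, 26, 70, 11, 13] -> max=70
step 11: append 40 -> window=[26, 70, 11, 13, 40] -> max=70
step 12: append 71 -> window=[70, 11, 13, 40, 71] -> max=71
step 13: append 42 -> window=[11, 13, 40, 71, 42] -> max=71
step 14: append 34 -> window=[13, 40, 71, 42, 34] -> max=71
step 15: append 22 -> window=[40, 71, 42, 34, 22] -> max=71

Answer: 90 71 71 71 71 70 70 71 71 71 71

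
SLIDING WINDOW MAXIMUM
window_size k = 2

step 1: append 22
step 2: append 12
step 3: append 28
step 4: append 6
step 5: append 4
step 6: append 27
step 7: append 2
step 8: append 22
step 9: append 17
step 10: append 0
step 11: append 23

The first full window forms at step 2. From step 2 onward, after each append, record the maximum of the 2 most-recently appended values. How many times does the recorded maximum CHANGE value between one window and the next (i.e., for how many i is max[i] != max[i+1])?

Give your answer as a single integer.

step 1: append 22 -> window=[22] (not full yet)
step 2: append 12 -> window=[22, 12] -> max=22
step 3: append 28 -> window=[12, 28] -> max=28
step 4: append 6 -> window=[28, 6] -> max=28
step 5: append 4 -> window=[6, 4] -> max=6
step 6: append 27 -> window=[4, 27] -> max=27
step 7: append 2 -> window=[27, 2] -> max=27
step 8: append 22 -> window=[2, 22] -> max=22
step 9: append 17 -> window=[22, 17] -> max=22
step 10: append 0 -> window=[17, 0] -> max=17
step 11: append 23 -> window=[0, 23] -> max=23
Recorded maximums: 22 28 28 6 27 27 22 22 17 23
Changes between consecutive maximums: 6

Answer: 6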